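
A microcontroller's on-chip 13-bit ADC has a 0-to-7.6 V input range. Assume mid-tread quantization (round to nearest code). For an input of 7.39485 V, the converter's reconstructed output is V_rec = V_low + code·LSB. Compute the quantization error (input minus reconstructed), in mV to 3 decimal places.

Step size: 7.6 V ÷ 2^13 = 0.928 mV.
(7.39485 − 0)/0.000927734 = 7970.8699; round gives code 7971.
V_rec = 0 + 7971·0.000927734 = 7.3949707 V.
V_in − V_rec = -0.000120703 V = -0.121 mV.

-0.121 mV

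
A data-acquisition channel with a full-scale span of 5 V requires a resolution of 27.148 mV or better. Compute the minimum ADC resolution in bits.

Number of steps required ≥ 5 V / 27.148 mV = 184.18.
Need 2^N ≥ 184.18; 2^7 = 128, 2^8 = 256.
Minimum N = 8.

8 bits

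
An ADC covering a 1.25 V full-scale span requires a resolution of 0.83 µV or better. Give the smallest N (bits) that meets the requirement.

21 bits

Number of steps required ≥ 1.25 V / 0.83 µV = 1506024.10.
Need 2^N ≥ 1506024.10; 2^20 = 1048576, 2^21 = 2097152.
Minimum N = 21.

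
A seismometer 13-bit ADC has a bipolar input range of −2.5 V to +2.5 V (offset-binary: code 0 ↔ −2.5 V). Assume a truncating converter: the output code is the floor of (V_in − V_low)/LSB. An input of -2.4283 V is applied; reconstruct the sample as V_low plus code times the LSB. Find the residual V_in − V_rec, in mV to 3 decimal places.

0.289 mV

One LSB is 5 V / 8192 = 0.610 mV.
Scaled input = 117.4733 LSBs, so code = 117.
Code 117 maps back to (−2.5) + 117×0.000610352 V = -2.4285889 V.
Error = -2.4283 − (−2.4285889) = 0.000288867 V = 0.289 mV.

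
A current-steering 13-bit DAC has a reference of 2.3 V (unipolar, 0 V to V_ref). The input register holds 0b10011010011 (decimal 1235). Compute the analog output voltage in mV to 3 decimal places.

LSB = 2.3 V / 2^13 = 280.76 µV.
Code 0b10011010011 = 1235 decimal.
V_out = 0 + 1235 × 0.000280762 V = 0.346741 V.
= 346.741 mV.

346.741 mV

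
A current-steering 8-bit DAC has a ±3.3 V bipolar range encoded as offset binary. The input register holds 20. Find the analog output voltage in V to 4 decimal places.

LSB = 6.6 V / 2^8 = 25.781 mV.
V_out = (−3.3) + 20 × 0.0257812 V = -2.78437 V.

-2.7844 V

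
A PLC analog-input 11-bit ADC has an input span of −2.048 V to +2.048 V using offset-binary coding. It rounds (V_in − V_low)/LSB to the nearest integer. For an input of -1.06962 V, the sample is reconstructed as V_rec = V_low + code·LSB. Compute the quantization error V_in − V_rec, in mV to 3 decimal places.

Step size: 4.096 V ÷ 2^11 = 2.000 mV.
(V_in − V_low)/LSB = (-1.06962 − (−2.048))/0.002 = 489.1900 → code 489 (round).
Reconstructed: -1.07 V.
Error = -1.06962 − (−1.07) = 0.00038 V = 0.380 mV.

0.380 mV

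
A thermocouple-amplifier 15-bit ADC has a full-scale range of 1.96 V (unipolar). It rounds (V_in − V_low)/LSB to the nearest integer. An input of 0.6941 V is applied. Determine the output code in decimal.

code 11604

Full-scale span = 1.96 V; LSB = 1.96/2^15 = 59.81 µV.
(0.6941 − 0) / 5.98145e-05 = 11604.219 LSBs.
Round → code 11604.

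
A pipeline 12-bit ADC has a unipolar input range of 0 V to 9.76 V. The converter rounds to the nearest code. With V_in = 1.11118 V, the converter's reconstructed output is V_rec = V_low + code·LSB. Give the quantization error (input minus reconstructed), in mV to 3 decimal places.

0.789 mV

LSB = 9.76/2^12 = 2.383 mV.
(V_in − V_low)/LSB = (1.11118 − 0)/0.00238281 = 466.3313 → code 466 (round).
Reconstructed: 1.1103906 V.
V_in − V_rec = 0.000789375 V = 0.789 mV.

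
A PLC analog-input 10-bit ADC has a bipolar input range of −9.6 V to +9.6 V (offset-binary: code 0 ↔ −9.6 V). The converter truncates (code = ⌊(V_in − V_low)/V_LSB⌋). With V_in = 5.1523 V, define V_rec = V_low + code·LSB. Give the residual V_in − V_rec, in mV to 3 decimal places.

Step size: 19.2 V ÷ 2^10 = 18.750 mV.
(5.1523 − (−9.6))/0.01875 = 786.7893; ⌊·⌋ gives code 786.
Code 786 maps back to (−9.6) + 786×0.01875 V = 5.1375 V.
Error = 5.1523 − 5.1375 = 0.0148 V = 14.800 mV.

14.800 mV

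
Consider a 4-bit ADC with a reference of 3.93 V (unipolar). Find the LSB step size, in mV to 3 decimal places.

Full-scale span = 3.93 V.
LSB = 3.93 / 2^4 = 3.93 / 16 = 0.245625 V = 245.625 mV.

245.625 mV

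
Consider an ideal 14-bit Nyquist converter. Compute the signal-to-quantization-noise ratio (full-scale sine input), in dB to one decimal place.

86.0 dB

SNR ≈ 6.02·N + 1.76 dB = 6.02·14 + 1.76 = 86.04 dB.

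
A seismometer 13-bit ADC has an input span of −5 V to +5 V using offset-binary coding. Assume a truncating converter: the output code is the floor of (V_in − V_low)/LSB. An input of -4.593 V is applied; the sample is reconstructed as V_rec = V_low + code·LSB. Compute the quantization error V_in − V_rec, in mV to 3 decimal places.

0.506 mV

Step size: 10 V ÷ 2^13 = 1.221 mV.
(V_in − V_low)/LSB = (-4.593 − (−5))/0.0012207 = 333.4144 → code 333 (floor).
Code 333 maps back to (−5) + 333×0.0012207 V = -4.5935059 V.
V_in − V_rec = 0.000505859 V = 0.506 mV.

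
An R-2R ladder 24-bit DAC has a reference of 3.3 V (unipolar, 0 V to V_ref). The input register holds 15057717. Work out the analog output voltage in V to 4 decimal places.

LSB = 3.3 V / 2^24 = 0.20 µV.
V_out = 0 + 15057717 × 1.96695e-07 V = 2.96178 V.

2.9618 V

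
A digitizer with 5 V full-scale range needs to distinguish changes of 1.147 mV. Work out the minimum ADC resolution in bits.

Number of steps required ≥ 5 V / 1.147 mV = 4359.20.
Need 2^N ≥ 4359.20; 2^12 = 4096, 2^13 = 8192.
Minimum N = 13.

13 bits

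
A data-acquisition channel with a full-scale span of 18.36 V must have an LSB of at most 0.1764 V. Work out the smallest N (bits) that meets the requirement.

7 bits

Number of steps required ≥ 18.36 V / 0.1764 V = 104.08.
Need 2^N ≥ 104.08; 2^6 = 64, 2^7 = 128.
Minimum N = 7.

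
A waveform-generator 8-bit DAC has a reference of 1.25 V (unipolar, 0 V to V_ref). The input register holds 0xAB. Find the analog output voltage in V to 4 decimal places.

LSB = 1.25 V / 2^8 = 4.883 mV.
Code 0xAB = 171 decimal.
V_out = 0 + 171 × 0.00488281 V = 0.834961 V.

0.8350 V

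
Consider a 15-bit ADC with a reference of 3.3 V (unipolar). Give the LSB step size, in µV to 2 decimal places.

Full-scale span = 3.3 V.
LSB = 3.3 / 2^15 = 3.3 / 32768 = 0.000100708 V = 100.71 µV.

100.71 µV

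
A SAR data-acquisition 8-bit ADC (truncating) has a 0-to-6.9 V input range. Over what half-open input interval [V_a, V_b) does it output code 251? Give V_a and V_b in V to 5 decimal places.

[6.76523 V, 6.79219 V)

LSB = 6.9/2^8 = 26.953 mV.
V_a = V_low + 251·LSB = 6.76523 V; V_b = V_low + 252·LSB = 6.79219 V.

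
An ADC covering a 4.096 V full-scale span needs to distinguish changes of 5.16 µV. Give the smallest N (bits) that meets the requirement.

20 bits

Number of steps required ≥ 4.096 V / 5.16 µV = 793798.45.
Need 2^N ≥ 793798.45; 2^19 = 524288, 2^20 = 1048576.
Minimum N = 20.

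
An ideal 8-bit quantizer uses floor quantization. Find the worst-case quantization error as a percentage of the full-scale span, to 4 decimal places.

Truncating → worst-case error = 1 LSB = V_FS/2^8, so 100/256 = 0.390625 % of full scale.

0.3906 %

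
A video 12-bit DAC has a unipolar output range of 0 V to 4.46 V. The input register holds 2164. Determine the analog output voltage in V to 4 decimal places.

2.3563 V

LSB = 4.46 V / 2^12 = 1.089 mV.
V_out = 0 + 2164 × 0.00108887 V = 2.35631 V.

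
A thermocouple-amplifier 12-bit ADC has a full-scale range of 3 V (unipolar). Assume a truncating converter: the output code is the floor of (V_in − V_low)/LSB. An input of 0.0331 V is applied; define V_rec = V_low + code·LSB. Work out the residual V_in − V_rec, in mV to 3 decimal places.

LSB = 3/2^12 = 0.732 mV.
(0.0331 − 0)/0.000732422 = 45.1925; ⌊·⌋ gives code 45.
V_rec = 0 + 45·0.000732422 = 0.032958984 V.
V_in − V_rec = 0.000141016 V = 0.141 mV.

0.141 mV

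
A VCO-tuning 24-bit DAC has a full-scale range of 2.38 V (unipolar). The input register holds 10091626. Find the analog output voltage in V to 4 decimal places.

LSB = 2.38 V / 2^24 = 0.14 µV.
V_out = 0 + 10091626 × 1.41859e-07 V = 1.43159 V.

1.4316 V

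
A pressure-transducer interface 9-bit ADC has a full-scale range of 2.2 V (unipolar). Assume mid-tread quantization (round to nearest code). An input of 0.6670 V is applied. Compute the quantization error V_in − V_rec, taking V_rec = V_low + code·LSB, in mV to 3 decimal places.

0.984 mV

Step size: 2.2 V ÷ 2^9 = 4.297 mV.
Scaled input = 155.2291 LSBs, so code = 155.
Reconstructed: 0.66601562 V.
V_in − V_rec = 0.000984375 V = 0.984 mV.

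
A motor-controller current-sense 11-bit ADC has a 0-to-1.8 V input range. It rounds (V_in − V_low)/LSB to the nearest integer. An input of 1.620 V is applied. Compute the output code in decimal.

code 1843

With 2048 levels over 1.8 V, one step is 0.879 mV.
(1.620 − 0) / 0.000878906 = 1843.200 LSBs.
Round → code 1843.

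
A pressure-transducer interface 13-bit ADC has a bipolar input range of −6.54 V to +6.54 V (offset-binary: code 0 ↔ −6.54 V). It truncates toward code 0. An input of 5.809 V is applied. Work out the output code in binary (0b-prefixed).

code 0b1111000110110 (decimal 7734)

Full-scale span = 13.08 V; LSB = 13.08/2^13 = 1.597 mV.
Input sits at 7734.175 steps above V_low.
⌊·⌋(7734.175) = 7734.
In binary (0b-prefixed): 0b1111000110110.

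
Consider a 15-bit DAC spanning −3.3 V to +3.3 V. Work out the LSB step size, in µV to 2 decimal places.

201.42 µV

Full-scale span = 6.6 V.
LSB = 6.6 / 2^15 = 6.6 / 32768 = 0.000201416 V = 201.42 µV.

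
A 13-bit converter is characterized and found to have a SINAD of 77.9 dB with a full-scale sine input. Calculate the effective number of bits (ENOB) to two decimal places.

12.65 bits

ENOB = (SINAD − 1.76) / 6.02 = (77.9 − 1.76)/6.02 = 12.648.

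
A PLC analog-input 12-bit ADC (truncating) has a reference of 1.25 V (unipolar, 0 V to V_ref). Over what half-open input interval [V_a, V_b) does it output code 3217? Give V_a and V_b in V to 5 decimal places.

LSB = 1.25/2^12 = 305.18 µV.
V_a = V_low + 3217·LSB = 0.98175 V; V_b = V_low + 3218·LSB = 0.982056 V.

[0.98175 V, 0.98206 V)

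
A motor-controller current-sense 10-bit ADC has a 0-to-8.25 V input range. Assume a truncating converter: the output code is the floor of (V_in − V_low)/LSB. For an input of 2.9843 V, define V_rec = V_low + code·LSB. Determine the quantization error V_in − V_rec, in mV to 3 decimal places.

LSB = 8.25/2^10 = 8.057 mV.
(V_in − V_low)/LSB = (2.9843 − 0)/0.00805664 = 370.4149 → code 370 (floor).
Reconstructed: 2.980957 V.
Difference: 0.00334297 V → 3.343 mV.

3.343 mV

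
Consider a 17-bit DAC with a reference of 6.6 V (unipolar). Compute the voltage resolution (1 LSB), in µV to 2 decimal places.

50.35 µV

Full-scale span = 6.6 V.
LSB = 6.6 / 2^17 = 6.6 / 131072 = 5.0354e-05 V = 50.35 µV.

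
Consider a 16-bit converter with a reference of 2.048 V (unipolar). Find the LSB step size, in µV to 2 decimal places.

Full-scale span = 2.048 V.
LSB = 2.048 / 2^16 = 2.048 / 65536 = 3.125e-05 V = 31.25 µV.

31.25 µV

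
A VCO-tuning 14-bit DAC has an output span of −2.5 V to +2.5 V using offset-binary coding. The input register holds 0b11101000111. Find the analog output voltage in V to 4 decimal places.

LSB = 5 V / 2^14 = 305.18 µV.
Code 0b11101000111 = 1863 decimal.
V_out = (−2.5) + 1863 × 0.000305176 V = -1.93146 V.

-1.9315 V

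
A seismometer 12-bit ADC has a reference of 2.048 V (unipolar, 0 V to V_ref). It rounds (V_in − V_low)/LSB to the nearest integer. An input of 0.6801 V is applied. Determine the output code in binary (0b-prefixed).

code 0b10101010000 (decimal 1360)

Full-scale span = 2.048 V; LSB = 2.048/2^12 = 0.500 mV.
(0.6801 − 0) / 0.0005 = 1360.200 LSBs.
Round → code 1360.
In binary (0b-prefixed): 0b10101010000.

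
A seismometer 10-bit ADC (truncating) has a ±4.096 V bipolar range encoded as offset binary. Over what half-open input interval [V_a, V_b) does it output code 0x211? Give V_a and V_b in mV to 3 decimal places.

[136.000 mV, 144.000 mV)

LSB = 8.192/2^10 = 8.000 mV.
Code 0x211 = 529 decimal.
V_a = V_low + 529·LSB = 0.136 V; V_b = V_low + 530·LSB = 0.144 V.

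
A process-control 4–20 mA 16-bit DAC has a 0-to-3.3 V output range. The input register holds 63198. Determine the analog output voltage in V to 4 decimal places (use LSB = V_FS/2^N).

3.1823 V

LSB = 3.3 V / 2^16 = 50.35 µV.
V_out = 0 + 63198 × 5.0354e-05 V = 3.18227 V.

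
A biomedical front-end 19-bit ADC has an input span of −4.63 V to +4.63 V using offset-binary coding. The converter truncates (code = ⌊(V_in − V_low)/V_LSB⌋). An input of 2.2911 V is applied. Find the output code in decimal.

With 524288 levels over 9.26 V, one step is 17.66 µV.
(2.2911 − (−4.63)) / 1.7662e-05 = 391862.816 LSBs.
So the output code is 391862.

code 391862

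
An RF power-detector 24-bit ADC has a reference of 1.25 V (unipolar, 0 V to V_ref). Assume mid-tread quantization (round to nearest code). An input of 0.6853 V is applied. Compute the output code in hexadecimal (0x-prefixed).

code 0x8C5975 (decimal 9197941)

With 16777216 levels over 1.25 V, one step is 0.07 µV.
(V_in − V_low)/LSB = (0.6853 − 0) / 7.45058e-08 = 9197940.900.
Round → code 9197941.
In hexadecimal (0x-prefixed): 0x8C5975.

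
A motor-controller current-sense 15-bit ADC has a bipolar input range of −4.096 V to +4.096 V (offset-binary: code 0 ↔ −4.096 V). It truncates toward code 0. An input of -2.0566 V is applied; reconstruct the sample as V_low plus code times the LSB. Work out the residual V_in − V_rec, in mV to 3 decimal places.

Step size: 8.192 V ÷ 2^15 = 250.00 µV.
(V_in − V_low)/LSB = (-2.0566 − (−4.096))/0.00025 = 8157.6000 → code 8157 (floor).
V_rec = (−4.096) + 8157·0.00025 = -2.05675 V.
Error = -2.0566 − (−2.05675) = 0.00015 V = 0.150 mV.

0.150 mV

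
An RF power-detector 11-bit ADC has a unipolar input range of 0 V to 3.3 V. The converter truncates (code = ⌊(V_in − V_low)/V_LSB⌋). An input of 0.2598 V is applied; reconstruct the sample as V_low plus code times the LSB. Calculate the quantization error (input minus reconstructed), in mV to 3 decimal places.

LSB = 3.3/2^11 = 1.611 mV.
(0.2598 − 0)/0.00161133 = 161.2335; ⌊·⌋ gives code 161.
Reconstructed: 0.25942383 V.
V_in − V_rec = 0.000376172 V = 0.376 mV.

0.376 mV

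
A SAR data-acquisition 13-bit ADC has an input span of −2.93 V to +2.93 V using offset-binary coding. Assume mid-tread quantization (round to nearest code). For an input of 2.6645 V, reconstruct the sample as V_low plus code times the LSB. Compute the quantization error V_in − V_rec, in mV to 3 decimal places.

-0.112 mV

Step size: 5.86 V ÷ 2^13 = 0.715 mV.
Scaled input = 7820.8437 LSBs, so code = 7821.
V_rec = (−2.93) + 7821·0.000715332 = 2.6646118 V.
V_in − V_rec = -0.000111816 V = -0.112 mV.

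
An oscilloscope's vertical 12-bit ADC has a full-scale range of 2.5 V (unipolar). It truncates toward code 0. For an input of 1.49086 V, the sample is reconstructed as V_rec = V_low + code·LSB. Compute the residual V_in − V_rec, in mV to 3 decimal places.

0.381 mV

One LSB is 2.5 V / 4096 = 0.610 mV.
Scaled input = 2442.6250 LSBs, so code = 2442.
Code 2442 maps back to 0 + 2442×0.000610352 V = 1.4904785 V.
V_in − V_rec = 0.000381484 V = 0.381 mV.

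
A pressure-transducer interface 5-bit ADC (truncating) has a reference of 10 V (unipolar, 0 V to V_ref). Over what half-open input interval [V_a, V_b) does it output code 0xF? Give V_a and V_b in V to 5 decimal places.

[4.68750 V, 5.00000 V)

LSB = 10/2^5 = 312.500 mV.
Code 0xF = 15 decimal.
V_a = V_low + 15·LSB = 4.6875 V; V_b = V_low + 16·LSB = 5 V.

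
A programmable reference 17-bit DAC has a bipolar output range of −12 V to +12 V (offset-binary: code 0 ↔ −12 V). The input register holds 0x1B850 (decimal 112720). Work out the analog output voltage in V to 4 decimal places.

8.6396 V

LSB = 24 V / 2^17 = 183.11 µV.
Code 0x1B850 = 112720 decimal.
V_out = (−12) + 112720 × 0.000183105 V = 8.63965 V.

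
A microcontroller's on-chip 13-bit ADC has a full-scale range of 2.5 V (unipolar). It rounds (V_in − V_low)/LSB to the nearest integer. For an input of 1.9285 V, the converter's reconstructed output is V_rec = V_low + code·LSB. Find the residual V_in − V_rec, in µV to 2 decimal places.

94.24 µV

One LSB is 2.5 V / 8192 = 305.18 µV.
(1.9285 − 0)/0.000305176 = 6319.3088; round gives code 6319.
Code 6319 maps back to 0 + 6319×0.000305176 V = 1.9284058 V.
V_in − V_rec = 9.42383e-05 V = 94.24 µV.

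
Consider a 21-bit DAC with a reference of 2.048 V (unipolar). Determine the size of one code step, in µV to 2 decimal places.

Full-scale span = 2.048 V.
LSB = 2.048 / 2^21 = 2.048 / 2097152 = 9.76563e-07 V = 0.98 µV.

0.98 µV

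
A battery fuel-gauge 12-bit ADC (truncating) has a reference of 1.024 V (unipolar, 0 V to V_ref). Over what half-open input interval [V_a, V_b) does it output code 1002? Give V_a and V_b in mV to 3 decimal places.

[250.500 mV, 250.750 mV)

LSB = 1.024/2^12 = 250.00 µV.
V_a = V_low + 1002·LSB = 0.2505 V; V_b = V_low + 1003·LSB = 0.25075 V.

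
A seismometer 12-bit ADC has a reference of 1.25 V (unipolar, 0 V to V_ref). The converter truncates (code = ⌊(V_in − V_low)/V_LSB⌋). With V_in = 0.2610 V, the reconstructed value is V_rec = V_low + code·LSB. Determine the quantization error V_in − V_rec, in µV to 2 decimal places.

74.71 µV

One LSB is 1.25 V / 4096 = 305.18 µV.
(V_in − V_low)/LSB = (0.2610 − 0)/0.000305176 = 855.2448 → code 855 (floor).
V_rec = 0 + 855·0.000305176 = 0.26092529 V.
Error = 0.2610 − 0.26092529 = 7.4707e-05 V = 74.71 µV.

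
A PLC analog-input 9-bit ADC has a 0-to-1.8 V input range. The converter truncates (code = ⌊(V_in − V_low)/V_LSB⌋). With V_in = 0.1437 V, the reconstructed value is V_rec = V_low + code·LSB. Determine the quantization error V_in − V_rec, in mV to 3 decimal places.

3.075 mV

One LSB is 1.8 V / 512 = 3.516 mV.
(0.1437 − 0)/0.00351563 = 40.8747; ⌊·⌋ gives code 40.
Code 40 maps back to 0 + 40×0.00351563 V = 0.140625 V.
Difference: 0.003075 V → 3.075 mV.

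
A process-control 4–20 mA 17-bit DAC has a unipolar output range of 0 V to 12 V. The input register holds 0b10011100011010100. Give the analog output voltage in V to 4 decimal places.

LSB = 12 V / 2^17 = 91.55 µV.
Code 0b10011100011010100 = 80084 decimal.
V_out = 0 + 80084 × 9.15527e-05 V = 7.33191 V.

7.3319 V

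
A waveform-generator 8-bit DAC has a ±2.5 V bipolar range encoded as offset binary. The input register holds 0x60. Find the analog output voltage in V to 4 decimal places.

LSB = 5 V / 2^8 = 19.531 mV.
Code 0x60 = 96 decimal.
V_out = (−2.5) + 96 × 0.0195312 V = -0.625 V.

-0.6250 V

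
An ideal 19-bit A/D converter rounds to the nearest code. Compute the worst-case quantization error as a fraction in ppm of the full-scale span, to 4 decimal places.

Rounding → worst-case error = ½ LSB = V_FS/2^20, so 1e+06/1048576 = 0.953674 ppm of full scale.

0.9537 ppm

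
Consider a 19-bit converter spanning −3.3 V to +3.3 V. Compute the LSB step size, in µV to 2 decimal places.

12.59 µV

Full-scale span = 6.6 V.
LSB = 6.6 / 2^19 = 6.6 / 524288 = 1.25885e-05 V = 12.59 µV.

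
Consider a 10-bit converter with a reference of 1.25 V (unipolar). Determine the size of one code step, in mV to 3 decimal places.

1.221 mV

Full-scale span = 1.25 V.
LSB = 1.25 / 2^10 = 1.25 / 1024 = 0.0012207 V = 1.221 mV.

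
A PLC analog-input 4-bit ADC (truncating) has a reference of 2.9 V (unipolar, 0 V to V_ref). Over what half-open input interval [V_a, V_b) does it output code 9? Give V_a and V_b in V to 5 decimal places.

LSB = 2.9/2^4 = 181.250 mV.
V_a = V_low + 9·LSB = 1.63125 V; V_b = V_low + 10·LSB = 1.8125 V.

[1.63125 V, 1.81250 V)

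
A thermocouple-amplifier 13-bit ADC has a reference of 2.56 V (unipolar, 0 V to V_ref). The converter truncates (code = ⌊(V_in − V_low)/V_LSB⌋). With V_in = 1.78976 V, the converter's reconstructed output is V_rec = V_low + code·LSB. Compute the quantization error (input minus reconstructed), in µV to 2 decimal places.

72.50 µV

LSB = 2.56/2^13 = 312.50 µV.
(1.78976 − 0)/0.0003125 = 5727.2320; ⌊·⌋ gives code 5727.
Reconstructed: 1.7896875 V.
Difference: 7.25e-05 V → 72.50 µV.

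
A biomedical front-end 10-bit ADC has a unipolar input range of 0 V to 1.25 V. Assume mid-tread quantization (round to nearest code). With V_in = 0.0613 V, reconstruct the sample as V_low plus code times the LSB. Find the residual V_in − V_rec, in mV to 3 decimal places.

0.265 mV

Step size: 1.25 V ÷ 2^10 = 1.221 mV.
(0.0613 − 0)/0.0012207 = 50.2170; round gives code 50.
Code 50 maps back to 0 + 50×0.0012207 V = 0.061035156 V.
V_in − V_rec = 0.000264844 V = 0.265 mV.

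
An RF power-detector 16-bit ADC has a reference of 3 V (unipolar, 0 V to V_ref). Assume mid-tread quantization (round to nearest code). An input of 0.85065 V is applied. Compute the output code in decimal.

code 18583

LSB = 3 V / 65536 = 45.78 µV.
(0.85065 − 0) / 4.57764e-05 = 18582.733 LSBs.
Round → code 18583.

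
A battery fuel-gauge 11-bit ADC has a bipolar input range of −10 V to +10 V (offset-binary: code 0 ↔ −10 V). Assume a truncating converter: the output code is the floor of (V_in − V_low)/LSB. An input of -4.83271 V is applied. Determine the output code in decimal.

Full-scale span = 20 V; LSB = 20/2^11 = 9.766 mV.
(V_in − V_low)/LSB = (-4.83271 − (−10)) / 0.00976562 = 529.130.
So the output code is 529.

code 529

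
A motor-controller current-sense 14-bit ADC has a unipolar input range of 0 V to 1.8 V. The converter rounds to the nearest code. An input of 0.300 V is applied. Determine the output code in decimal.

LSB = 1.8 V / 16384 = 109.86 µV.
Input sits at 2730.667 steps above V_low.
Round → code 2731.

code 2731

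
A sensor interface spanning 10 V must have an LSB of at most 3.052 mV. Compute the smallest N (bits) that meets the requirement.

12 bits

Number of steps required ≥ 10 V / 3.052 mV = 3276.54.
Need 2^N ≥ 3276.54; 2^11 = 2048, 2^12 = 4096.
Minimum N = 12.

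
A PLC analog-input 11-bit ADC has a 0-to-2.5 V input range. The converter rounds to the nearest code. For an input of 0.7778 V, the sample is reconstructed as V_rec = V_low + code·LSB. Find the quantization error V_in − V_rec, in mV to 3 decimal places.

0.212 mV

One LSB is 2.5 V / 2048 = 1.221 mV.
(0.7778 − 0)/0.0012207 = 637.1738; round gives code 637.
V_rec = 0 + 637·0.0012207 = 0.77758789 V.
Error = 0.7778 − 0.77758789 = 0.000212109 V = 0.212 mV.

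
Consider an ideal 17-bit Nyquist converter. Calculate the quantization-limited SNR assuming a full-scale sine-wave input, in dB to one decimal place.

104.1 dB

SNR ≈ 6.02·N + 1.76 dB = 6.02·17 + 1.76 = 104.10 dB.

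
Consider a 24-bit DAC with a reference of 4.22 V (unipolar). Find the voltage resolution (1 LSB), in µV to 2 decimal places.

Full-scale span = 4.22 V.
LSB = 4.22 / 2^24 = 4.22 / 16777216 = 2.51532e-07 V = 0.25 µV.

0.25 µV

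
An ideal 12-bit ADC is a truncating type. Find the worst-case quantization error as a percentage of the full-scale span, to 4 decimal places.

Truncating → worst-case error = 1 LSB = V_FS/2^12, so 100/4096 = 0.0244141 % of full scale.

0.0244 %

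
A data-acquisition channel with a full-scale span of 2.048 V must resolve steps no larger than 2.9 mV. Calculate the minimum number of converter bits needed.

10 bits

Number of steps required ≥ 2.048 V / 2.9 mV = 706.21.
Need 2^N ≥ 706.21; 2^9 = 512, 2^10 = 1024.
Minimum N = 10.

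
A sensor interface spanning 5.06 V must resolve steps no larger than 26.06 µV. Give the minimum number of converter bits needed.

18 bits

Number of steps required ≥ 5.06 V / 26.06 µV = 194167.31.
Need 2^N ≥ 194167.31; 2^17 = 131072, 2^18 = 262144.
Minimum N = 18.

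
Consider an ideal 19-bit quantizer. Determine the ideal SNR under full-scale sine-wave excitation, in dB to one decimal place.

SNR ≈ 6.02·N + 1.76 dB = 6.02·19 + 1.76 = 116.14 dB.

116.1 dB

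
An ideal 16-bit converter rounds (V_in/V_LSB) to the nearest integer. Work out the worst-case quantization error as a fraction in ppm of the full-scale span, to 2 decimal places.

Rounding → worst-case error = ½ LSB = V_FS/2^17, so 1e+06/131072 = 7.62939 ppm of full scale.

7.63 ppm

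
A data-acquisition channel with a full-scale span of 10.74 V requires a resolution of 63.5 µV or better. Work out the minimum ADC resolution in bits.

18 bits

Number of steps required ≥ 10.74 V / 63.5 µV = 169133.86.
Need 2^N ≥ 169133.86; 2^17 = 131072, 2^18 = 262144.
Minimum N = 18.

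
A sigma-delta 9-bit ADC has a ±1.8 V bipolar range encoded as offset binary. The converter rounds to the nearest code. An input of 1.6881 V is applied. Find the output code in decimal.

code 496

LSB = 3.6 V / 512 = 7.031 mV.
Input sits at 496.085 steps above V_low.
So the output code is 496.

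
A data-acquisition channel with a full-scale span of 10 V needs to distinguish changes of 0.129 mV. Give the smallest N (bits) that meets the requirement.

Number of steps required ≥ 10 V / 0.129 mV = 77519.38.
Need 2^N ≥ 77519.38; 2^16 = 65536, 2^17 = 131072.
Minimum N = 17.

17 bits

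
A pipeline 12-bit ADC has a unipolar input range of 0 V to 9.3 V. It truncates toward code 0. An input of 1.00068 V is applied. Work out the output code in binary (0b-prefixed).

Full-scale span = 9.3 V; LSB = 9.3/2^12 = 2.271 mV.
(1.00068 − 0) / 0.00227051 = 440.730 LSBs.
Floor → code 440.
In binary (0b-prefixed): 0b110111000.

code 0b110111000 (decimal 440)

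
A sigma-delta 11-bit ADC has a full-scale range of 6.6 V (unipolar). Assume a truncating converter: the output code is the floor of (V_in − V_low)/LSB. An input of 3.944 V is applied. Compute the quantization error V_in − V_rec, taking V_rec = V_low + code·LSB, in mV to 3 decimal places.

2.691 mV

Step size: 6.6 V ÷ 2^11 = 3.223 mV.
(V_in − V_low)/LSB = (3.944 − 0)/0.00322266 = 1223.8352 → code 1223 (floor).
Code 1223 maps back to 0 + 1223×0.00322266 V = 3.9413086 V.
Error = 3.944 − 3.9413086 = 0.00269141 V = 2.691 mV.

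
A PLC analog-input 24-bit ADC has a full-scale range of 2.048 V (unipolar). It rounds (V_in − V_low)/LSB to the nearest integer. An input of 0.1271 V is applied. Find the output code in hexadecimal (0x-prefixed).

With 16777216 levels over 2.048 V, one step is 0.12 µV.
(0.1271 − 0) / 1.2207e-07 = 1041203.200 LSBs.
Round → code 1041203.
In hexadecimal (0x-prefixed): 0xFE333.

code 0xFE333 (decimal 1041203)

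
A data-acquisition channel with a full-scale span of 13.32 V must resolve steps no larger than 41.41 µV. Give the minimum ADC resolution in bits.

Number of steps required ≥ 13.32 V / 41.41 µV = 321661.43.
Need 2^N ≥ 321661.43; 2^18 = 262144, 2^19 = 524288.
Minimum N = 19.

19 bits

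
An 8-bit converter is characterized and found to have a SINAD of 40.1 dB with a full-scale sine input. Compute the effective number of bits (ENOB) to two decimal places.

6.37 bits

ENOB = (SINAD − 1.76) / 6.02 = (40.1 − 1.76)/6.02 = 6.369.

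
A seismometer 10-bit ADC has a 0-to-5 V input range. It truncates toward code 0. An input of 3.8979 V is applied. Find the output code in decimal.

code 798

With 1024 levels over 5 V, one step is 4.883 mV.
(V_in − V_low)/LSB = (3.8979 − 0) / 0.00488281 = 798.290.
⌊·⌋(798.290) = 798.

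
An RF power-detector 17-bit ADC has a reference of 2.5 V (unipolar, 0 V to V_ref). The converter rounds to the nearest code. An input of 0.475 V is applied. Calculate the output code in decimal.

code 24904

LSB = 2.5 V / 131072 = 19.07 µV.
(V_in − V_low)/LSB = (0.475 − 0) / 1.90735e-05 = 24903.680.
Round → code 24904.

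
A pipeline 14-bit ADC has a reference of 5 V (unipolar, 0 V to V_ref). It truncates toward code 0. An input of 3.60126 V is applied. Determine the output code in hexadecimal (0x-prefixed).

LSB = 5 V / 16384 = 305.18 µV.
Input sits at 11800.609 steps above V_low.
So the output code is 11800.
In hexadecimal (0x-prefixed): 0x2E18.

code 0x2E18 (decimal 11800)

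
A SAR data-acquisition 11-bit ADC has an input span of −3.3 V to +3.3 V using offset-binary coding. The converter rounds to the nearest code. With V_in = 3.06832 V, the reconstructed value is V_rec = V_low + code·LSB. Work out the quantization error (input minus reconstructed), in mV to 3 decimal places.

0.351 mV

One LSB is 6.6 V / 2048 = 3.223 mV.
(V_in − V_low)/LSB = (3.06832 − (−3.3))/0.00322266 = 1976.1090 → code 1976 (round).
Reconstructed: 3.0679687 V.
V_in − V_rec = 0.00035125 V = 0.351 mV.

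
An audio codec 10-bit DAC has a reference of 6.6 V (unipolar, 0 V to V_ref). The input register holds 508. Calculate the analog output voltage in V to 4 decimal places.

3.2742 V

LSB = 6.6 V / 2^10 = 6.445 mV.
V_out = 0 + 508 × 0.00644531 V = 3.27422 V.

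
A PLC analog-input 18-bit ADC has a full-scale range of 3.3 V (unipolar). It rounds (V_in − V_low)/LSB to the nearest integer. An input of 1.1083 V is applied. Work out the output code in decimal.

code 88041

Full-scale span = 3.3 V; LSB = 3.3/2^18 = 12.59 µV.
(V_in − V_low)/LSB = (1.1083 − 0) / 1.25885e-05 = 88040.665.
Round → code 88041.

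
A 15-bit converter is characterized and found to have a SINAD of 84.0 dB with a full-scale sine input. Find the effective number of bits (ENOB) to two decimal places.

ENOB = (SINAD − 1.76) / 6.02 = (84.0 − 1.76)/6.02 = 13.661.

13.66 bits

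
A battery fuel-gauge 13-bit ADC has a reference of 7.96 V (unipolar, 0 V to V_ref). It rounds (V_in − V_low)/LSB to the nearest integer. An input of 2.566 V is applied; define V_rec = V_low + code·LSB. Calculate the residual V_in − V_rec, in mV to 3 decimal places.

One LSB is 7.96 V / 8192 = 0.972 mV.
(V_in − V_low)/LSB = (2.566 − 0)/0.00097168 = 2640.7879 → code 2641 (round).
Reconstructed: 2.5662061 V.
Difference: -0.000206055 V → -0.206 mV.

-0.206 mV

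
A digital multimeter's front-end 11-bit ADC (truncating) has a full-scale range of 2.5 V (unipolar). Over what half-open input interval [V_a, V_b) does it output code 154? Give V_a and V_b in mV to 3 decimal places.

LSB = 2.5/2^11 = 1.221 mV.
V_a = V_low + 154·LSB = 0.187988 V; V_b = V_low + 155·LSB = 0.189209 V.

[187.988 mV, 189.209 mV)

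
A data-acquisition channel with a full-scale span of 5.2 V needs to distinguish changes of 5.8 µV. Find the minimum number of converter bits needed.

20 bits

Number of steps required ≥ 5.2 V / 5.8 µV = 896551.72.
Need 2^N ≥ 896551.72; 2^19 = 524288, 2^20 = 1048576.
Minimum N = 20.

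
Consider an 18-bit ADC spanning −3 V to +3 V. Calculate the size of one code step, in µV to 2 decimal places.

22.89 µV

Full-scale span = 6 V.
LSB = 6 / 2^18 = 6 / 262144 = 2.28882e-05 V = 22.89 µV.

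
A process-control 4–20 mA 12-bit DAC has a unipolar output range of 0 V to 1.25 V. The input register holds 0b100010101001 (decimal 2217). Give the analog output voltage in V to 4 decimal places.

0.6766 V

LSB = 1.25 V / 2^12 = 305.18 µV.
Code 0b100010101001 = 2217 decimal.
V_out = 0 + 2217 × 0.000305176 V = 0.676575 V.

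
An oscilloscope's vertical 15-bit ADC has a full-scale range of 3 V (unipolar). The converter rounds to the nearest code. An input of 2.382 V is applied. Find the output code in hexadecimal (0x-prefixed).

code 0x65A2 (decimal 26018)

Full-scale span = 3 V; LSB = 3/2^15 = 91.55 µV.
Input sits at 26017.792 steps above V_low.
Round → code 26018.
In hexadecimal (0x-prefixed): 0x65A2.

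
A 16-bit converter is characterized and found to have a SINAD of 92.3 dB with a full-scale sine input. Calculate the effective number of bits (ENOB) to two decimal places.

15.04 bits

ENOB = (SINAD − 1.76) / 6.02 = (92.3 − 1.76)/6.02 = 15.040.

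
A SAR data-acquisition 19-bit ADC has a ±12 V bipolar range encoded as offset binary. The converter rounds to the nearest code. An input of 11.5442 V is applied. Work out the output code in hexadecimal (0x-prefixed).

With 524288 levels over 24 V, one step is 45.78 µV.
Input sits at 514330.897 steps above V_low.
Round → code 514331.
In hexadecimal (0x-prefixed): 0x7D91B.

code 0x7D91B (decimal 514331)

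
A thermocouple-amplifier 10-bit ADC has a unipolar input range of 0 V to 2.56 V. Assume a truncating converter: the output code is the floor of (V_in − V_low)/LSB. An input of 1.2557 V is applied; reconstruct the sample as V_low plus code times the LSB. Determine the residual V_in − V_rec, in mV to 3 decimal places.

One LSB is 2.56 V / 1024 = 2.500 mV.
(1.2557 − 0)/0.0025 = 502.2800; ⌊·⌋ gives code 502.
V_rec = 0 + 502·0.0025 = 1.255 V.
Error = 1.2557 − 1.255 = 0.0007 V = 0.700 mV.

0.700 mV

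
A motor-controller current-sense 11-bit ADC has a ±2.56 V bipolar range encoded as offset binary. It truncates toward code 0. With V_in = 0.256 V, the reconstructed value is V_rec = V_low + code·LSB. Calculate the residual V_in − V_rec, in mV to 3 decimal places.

1.000 mV

LSB = 5.12/2^11 = 2.500 mV.
(V_in − V_low)/LSB = (0.256 − (−2.56))/0.0025 = 1126.4000 → code 1126 (floor).
V_rec = (−2.56) + 1126·0.0025 = 0.255 V.
Error = 0.256 − 0.255 = 0.001 V = 1.000 mV.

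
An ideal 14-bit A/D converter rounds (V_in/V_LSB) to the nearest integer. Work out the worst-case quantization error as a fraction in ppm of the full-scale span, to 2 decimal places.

30.52 ppm

Rounding → worst-case error = ½ LSB = V_FS/2^15, so 1e+06/32768 = 30.5176 ppm of full scale.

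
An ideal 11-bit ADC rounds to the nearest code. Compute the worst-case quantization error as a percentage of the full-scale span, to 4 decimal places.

Rounding → worst-case error = ½ LSB = V_FS/2^12, so 100/4096 = 0.0244141 % of full scale.

0.0244 %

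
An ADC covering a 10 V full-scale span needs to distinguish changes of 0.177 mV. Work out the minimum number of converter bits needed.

16 bits

Number of steps required ≥ 10 V / 0.177 mV = 56497.18.
Need 2^N ≥ 56497.18; 2^15 = 32768, 2^16 = 65536.
Minimum N = 16.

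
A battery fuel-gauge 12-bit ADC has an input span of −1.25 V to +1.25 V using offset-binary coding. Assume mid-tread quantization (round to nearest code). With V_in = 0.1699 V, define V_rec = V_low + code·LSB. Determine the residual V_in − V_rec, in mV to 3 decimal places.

One LSB is 2.5 V / 4096 = 0.610 mV.
(V_in − V_low)/LSB = (0.1699 − (−1.25))/0.000610352 = 2326.3642 → code 2326 (round).
Reconstructed: 0.16967773 V.
Error = 0.1699 − 0.16967773 = 0.000222266 V = 0.222 mV.

0.222 mV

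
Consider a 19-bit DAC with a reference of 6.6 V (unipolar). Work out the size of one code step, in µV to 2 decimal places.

12.59 µV

Full-scale span = 6.6 V.
LSB = 6.6 / 2^19 = 6.6 / 524288 = 1.25885e-05 V = 12.59 µV.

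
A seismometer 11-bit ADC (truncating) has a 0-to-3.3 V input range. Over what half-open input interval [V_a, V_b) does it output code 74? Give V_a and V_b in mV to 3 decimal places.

[119.238 mV, 120.850 mV)

LSB = 3.3/2^11 = 1.611 mV.
V_a = V_low + 74·LSB = 0.119238 V; V_b = V_low + 75·LSB = 0.12085 V.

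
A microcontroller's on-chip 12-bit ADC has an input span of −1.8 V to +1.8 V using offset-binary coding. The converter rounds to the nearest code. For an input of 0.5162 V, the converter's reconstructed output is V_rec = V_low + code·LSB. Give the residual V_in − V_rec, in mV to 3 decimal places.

0.282 mV

One LSB is 3.6 V / 4096 = 0.879 mV.
(V_in − V_low)/LSB = (0.5162 − (−1.8))/0.000878906 = 2635.3209 → code 2635 (round).
V_rec = (−1.8) + 2635·0.000878906 = 0.51591797 V.
Difference: 0.000282031 V → 0.282 mV.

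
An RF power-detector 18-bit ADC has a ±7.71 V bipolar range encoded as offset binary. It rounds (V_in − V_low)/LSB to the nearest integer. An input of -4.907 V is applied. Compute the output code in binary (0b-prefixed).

code 0b1011101000100100 (decimal 47652)

With 262144 levels over 15.42 V, one step is 58.82 µV.
(-4.907 − (−7.71)) / 5.88226e-05 = 47651.727 LSBs.
round(47651.727) = 47652.
In binary (0b-prefixed): 0b1011101000100100.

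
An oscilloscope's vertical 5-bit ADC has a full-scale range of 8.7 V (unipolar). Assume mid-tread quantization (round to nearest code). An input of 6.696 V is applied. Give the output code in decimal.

With 32 levels over 8.7 V, one step is 271.875 mV.
(6.696 − 0) / 0.271875 = 24.629 LSBs.
round(24.629) = 25.

code 25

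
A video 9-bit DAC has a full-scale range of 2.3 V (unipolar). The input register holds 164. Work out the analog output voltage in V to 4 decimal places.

0.7367 V

LSB = 2.3 V / 2^9 = 4.492 mV.
V_out = 0 + 164 × 0.00449219 V = 0.736719 V.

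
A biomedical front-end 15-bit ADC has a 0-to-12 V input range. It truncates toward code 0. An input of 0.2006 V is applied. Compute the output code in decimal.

With 32768 levels over 12 V, one step is 366.21 µV.
(0.2006 − 0) / 0.000366211 = 547.772 LSBs.
So the output code is 547.

code 547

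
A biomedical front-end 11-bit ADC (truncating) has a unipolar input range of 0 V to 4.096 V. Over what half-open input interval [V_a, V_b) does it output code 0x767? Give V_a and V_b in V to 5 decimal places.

LSB = 4.096/2^11 = 2.000 mV.
Code 0x767 = 1895 decimal.
V_a = V_low + 1895·LSB = 3.79 V; V_b = V_low + 1896·LSB = 3.792 V.

[3.79000 V, 3.79200 V)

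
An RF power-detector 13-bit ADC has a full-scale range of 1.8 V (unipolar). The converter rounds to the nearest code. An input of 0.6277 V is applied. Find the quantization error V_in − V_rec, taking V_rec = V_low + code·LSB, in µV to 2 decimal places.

-58.79 µV

Step size: 1.8 V ÷ 2^13 = 219.73 µV.
Scaled input = 2856.7324 LSBs, so code = 2857.
V_rec = 0 + 2857·0.000219727 = 0.62775879 V.
Error = 0.6277 − 0.62775879 = -5.87891e-05 V = -58.79 µV.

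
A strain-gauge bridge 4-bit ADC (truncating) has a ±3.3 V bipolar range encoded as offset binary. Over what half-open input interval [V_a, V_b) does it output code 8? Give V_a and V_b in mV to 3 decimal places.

LSB = 6.6/2^4 = 412.500 mV.
V_a = V_low + 8·LSB = 0 V; V_b = V_low + 9·LSB = 0.4125 V.

[0.000 mV, 412.500 mV)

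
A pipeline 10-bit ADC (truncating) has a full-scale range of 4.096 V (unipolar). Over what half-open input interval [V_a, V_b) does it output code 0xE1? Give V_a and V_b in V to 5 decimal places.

LSB = 4.096/2^10 = 4.000 mV.
Code 0xE1 = 225 decimal.
V_a = V_low + 225·LSB = 0.9 V; V_b = V_low + 226·LSB = 0.904 V.

[0.90000 V, 0.90400 V)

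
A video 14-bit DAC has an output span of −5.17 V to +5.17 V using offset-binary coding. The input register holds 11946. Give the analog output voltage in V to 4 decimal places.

2.3692 V

LSB = 10.34 V / 2^14 = 0.631 mV.
V_out = (−5.17) + 11946 × 0.000631104 V = 2.36916 V.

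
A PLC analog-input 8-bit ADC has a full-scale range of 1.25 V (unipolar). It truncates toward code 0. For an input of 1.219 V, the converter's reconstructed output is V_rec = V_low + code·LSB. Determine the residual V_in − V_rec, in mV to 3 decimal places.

3.180 mV

LSB = 1.25/2^8 = 4.883 mV.
(V_in − V_low)/LSB = (1.219 − 0)/0.00488281 = 249.6512 → code 249 (floor).
V_rec = 0 + 249·0.00488281 = 1.2158203 V.
Error = 1.219 − 1.2158203 = 0.00317969 V = 3.180 mV.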